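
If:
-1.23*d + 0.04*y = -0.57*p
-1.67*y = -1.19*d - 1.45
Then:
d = 1.40336134453782*y - 1.21848739495798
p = 2.95813062066932*y - 2.62936753648828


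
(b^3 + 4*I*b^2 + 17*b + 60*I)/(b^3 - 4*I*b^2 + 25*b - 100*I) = (b + 3*I)/(b - 5*I)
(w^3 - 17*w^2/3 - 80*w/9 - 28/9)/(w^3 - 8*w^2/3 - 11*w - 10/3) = (-9*w^3 + 51*w^2 + 80*w + 28)/(3*(-3*w^3 + 8*w^2 + 33*w + 10))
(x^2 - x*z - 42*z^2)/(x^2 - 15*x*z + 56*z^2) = (x + 6*z)/(x - 8*z)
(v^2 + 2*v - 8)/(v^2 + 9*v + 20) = (v - 2)/(v + 5)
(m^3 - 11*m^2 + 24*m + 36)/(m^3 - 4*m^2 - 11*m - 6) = (m - 6)/(m + 1)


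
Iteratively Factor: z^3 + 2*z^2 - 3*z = (z)*(z^2 + 2*z - 3) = z*(z + 3)*(z - 1)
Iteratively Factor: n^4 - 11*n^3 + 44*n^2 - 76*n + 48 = (n - 2)*(n^3 - 9*n^2 + 26*n - 24) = (n - 3)*(n - 2)*(n^2 - 6*n + 8) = (n - 3)*(n - 2)^2*(n - 4)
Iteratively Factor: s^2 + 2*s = (s)*(s + 2)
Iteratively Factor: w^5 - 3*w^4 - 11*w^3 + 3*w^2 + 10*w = (w + 1)*(w^4 - 4*w^3 - 7*w^2 + 10*w) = (w - 5)*(w + 1)*(w^3 + w^2 - 2*w) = (w - 5)*(w - 1)*(w + 1)*(w^2 + 2*w) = w*(w - 5)*(w - 1)*(w + 1)*(w + 2)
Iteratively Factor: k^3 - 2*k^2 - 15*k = (k)*(k^2 - 2*k - 15) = k*(k - 5)*(k + 3)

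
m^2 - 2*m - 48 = (m - 8)*(m + 6)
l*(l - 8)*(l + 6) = l^3 - 2*l^2 - 48*l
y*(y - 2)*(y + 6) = y^3 + 4*y^2 - 12*y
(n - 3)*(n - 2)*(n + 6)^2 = n^4 + 7*n^3 - 18*n^2 - 108*n + 216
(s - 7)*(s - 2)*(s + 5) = s^3 - 4*s^2 - 31*s + 70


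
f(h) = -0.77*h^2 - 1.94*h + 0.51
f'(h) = -1.54*h - 1.94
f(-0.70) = 1.49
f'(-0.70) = -0.86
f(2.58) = -9.62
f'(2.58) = -5.91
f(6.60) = -45.84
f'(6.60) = -12.10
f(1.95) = -6.20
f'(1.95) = -4.94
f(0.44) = -0.49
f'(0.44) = -2.62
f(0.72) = -1.29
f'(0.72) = -3.05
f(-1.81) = 1.50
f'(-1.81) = 0.85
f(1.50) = -4.13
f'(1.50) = -4.25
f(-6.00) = -15.57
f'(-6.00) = 7.30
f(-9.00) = -44.40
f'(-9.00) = 11.92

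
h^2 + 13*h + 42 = (h + 6)*(h + 7)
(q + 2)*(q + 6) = q^2 + 8*q + 12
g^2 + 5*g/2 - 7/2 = (g - 1)*(g + 7/2)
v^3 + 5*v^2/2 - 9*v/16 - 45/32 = (v - 3/4)*(v + 3/4)*(v + 5/2)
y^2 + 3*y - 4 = (y - 1)*(y + 4)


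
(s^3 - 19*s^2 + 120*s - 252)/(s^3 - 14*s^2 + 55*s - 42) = (s - 6)/(s - 1)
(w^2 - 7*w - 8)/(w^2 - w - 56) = (w + 1)/(w + 7)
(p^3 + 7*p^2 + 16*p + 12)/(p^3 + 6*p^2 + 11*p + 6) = (p + 2)/(p + 1)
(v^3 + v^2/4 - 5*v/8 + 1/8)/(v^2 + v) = v - 3/4 + 1/(8*v)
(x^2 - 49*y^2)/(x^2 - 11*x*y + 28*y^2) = (x + 7*y)/(x - 4*y)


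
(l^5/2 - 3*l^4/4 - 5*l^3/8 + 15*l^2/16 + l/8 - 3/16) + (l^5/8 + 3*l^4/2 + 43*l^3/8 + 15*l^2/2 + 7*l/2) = 5*l^5/8 + 3*l^4/4 + 19*l^3/4 + 135*l^2/16 + 29*l/8 - 3/16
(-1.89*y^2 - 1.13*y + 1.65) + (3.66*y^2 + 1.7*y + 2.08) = 1.77*y^2 + 0.57*y + 3.73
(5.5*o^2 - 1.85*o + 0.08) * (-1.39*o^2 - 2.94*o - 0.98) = -7.645*o^4 - 13.5985*o^3 - 0.0621999999999998*o^2 + 1.5778*o - 0.0784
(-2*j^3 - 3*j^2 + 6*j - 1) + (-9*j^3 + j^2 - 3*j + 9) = -11*j^3 - 2*j^2 + 3*j + 8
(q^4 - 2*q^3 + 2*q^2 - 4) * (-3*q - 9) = -3*q^5 - 3*q^4 + 12*q^3 - 18*q^2 + 12*q + 36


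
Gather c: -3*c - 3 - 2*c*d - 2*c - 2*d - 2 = c*(-2*d - 5) - 2*d - 5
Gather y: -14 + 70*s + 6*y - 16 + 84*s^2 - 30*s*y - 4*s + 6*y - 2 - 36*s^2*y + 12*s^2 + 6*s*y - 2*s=96*s^2 + 64*s + y*(-36*s^2 - 24*s + 12) - 32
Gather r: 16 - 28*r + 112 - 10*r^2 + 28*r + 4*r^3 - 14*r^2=4*r^3 - 24*r^2 + 128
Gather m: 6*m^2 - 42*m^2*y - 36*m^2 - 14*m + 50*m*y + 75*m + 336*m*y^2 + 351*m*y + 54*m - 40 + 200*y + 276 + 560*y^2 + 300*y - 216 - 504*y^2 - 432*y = m^2*(-42*y - 30) + m*(336*y^2 + 401*y + 115) + 56*y^2 + 68*y + 20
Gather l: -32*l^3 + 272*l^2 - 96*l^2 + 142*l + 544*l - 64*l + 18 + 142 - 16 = -32*l^3 + 176*l^2 + 622*l + 144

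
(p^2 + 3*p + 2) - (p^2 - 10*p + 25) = 13*p - 23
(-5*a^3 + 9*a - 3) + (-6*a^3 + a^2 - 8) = -11*a^3 + a^2 + 9*a - 11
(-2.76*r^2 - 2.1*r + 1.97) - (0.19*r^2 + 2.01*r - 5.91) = -2.95*r^2 - 4.11*r + 7.88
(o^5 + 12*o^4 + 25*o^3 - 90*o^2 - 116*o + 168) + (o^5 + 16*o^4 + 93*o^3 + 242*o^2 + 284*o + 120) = 2*o^5 + 28*o^4 + 118*o^3 + 152*o^2 + 168*o + 288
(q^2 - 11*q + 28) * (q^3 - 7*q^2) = q^5 - 18*q^4 + 105*q^3 - 196*q^2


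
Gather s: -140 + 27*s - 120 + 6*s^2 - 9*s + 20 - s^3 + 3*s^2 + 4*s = -s^3 + 9*s^2 + 22*s - 240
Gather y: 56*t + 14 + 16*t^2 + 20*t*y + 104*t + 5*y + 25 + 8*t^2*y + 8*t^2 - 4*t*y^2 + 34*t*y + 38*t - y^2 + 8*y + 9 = 24*t^2 + 198*t + y^2*(-4*t - 1) + y*(8*t^2 + 54*t + 13) + 48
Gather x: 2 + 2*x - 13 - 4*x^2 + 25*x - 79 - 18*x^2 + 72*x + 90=-22*x^2 + 99*x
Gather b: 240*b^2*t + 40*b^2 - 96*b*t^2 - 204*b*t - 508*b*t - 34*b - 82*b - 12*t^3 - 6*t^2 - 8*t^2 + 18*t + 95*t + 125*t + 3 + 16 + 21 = b^2*(240*t + 40) + b*(-96*t^2 - 712*t - 116) - 12*t^3 - 14*t^2 + 238*t + 40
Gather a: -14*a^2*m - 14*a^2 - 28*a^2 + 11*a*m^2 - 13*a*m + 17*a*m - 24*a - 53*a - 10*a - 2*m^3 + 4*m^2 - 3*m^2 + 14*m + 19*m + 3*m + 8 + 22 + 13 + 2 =a^2*(-14*m - 42) + a*(11*m^2 + 4*m - 87) - 2*m^3 + m^2 + 36*m + 45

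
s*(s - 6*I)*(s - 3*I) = s^3 - 9*I*s^2 - 18*s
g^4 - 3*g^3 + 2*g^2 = g^2*(g - 2)*(g - 1)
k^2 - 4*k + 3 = (k - 3)*(k - 1)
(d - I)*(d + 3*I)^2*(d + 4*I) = d^4 + 9*I*d^3 - 23*d^2 - 3*I*d - 36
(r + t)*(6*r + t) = 6*r^2 + 7*r*t + t^2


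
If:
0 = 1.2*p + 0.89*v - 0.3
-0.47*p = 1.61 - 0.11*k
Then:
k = 15.7045454545455 - 3.16893939393939*v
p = 0.25 - 0.741666666666667*v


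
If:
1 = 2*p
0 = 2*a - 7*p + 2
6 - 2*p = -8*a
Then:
No Solution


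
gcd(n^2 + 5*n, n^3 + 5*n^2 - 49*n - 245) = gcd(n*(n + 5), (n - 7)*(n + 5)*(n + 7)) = n + 5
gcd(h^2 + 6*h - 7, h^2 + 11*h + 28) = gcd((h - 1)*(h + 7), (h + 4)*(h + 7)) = h + 7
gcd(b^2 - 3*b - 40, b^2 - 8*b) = b - 8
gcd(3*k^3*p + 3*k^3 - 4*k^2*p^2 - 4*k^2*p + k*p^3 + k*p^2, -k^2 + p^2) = -k + p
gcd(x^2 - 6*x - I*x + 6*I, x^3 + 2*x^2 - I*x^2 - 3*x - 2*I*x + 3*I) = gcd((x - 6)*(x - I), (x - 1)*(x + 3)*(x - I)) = x - I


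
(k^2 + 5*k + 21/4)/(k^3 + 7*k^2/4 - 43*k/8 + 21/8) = 2*(2*k + 3)/(4*k^2 - 7*k + 3)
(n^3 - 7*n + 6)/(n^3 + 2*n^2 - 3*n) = (n - 2)/n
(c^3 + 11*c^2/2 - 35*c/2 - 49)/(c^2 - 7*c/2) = c + 9 + 14/c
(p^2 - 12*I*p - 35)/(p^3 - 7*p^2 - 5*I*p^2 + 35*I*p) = (p - 7*I)/(p*(p - 7))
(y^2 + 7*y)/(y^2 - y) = (y + 7)/(y - 1)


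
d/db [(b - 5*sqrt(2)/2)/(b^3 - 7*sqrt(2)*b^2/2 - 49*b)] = (-4*b^3 + 22*sqrt(2)*b^2 - 70*b - 245*sqrt(2))/(b^2*(2*b^4 - 14*sqrt(2)*b^3 - 147*b^2 + 686*sqrt(2)*b + 4802))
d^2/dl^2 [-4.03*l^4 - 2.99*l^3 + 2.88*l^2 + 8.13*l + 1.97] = -48.36*l^2 - 17.94*l + 5.76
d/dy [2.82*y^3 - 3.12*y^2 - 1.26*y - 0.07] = 8.46*y^2 - 6.24*y - 1.26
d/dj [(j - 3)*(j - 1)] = 2*j - 4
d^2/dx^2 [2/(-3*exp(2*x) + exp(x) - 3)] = 2*(-2*(6*exp(x) - 1)^2*exp(x) + (12*exp(x) - 1)*(3*exp(2*x) - exp(x) + 3))*exp(x)/(3*exp(2*x) - exp(x) + 3)^3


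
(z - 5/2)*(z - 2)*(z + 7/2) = z^3 - z^2 - 43*z/4 + 35/2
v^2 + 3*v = v*(v + 3)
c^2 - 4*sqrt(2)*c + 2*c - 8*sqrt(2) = (c + 2)*(c - 4*sqrt(2))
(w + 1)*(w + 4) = w^2 + 5*w + 4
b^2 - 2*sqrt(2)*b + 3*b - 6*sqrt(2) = (b + 3)*(b - 2*sqrt(2))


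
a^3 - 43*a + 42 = (a - 6)*(a - 1)*(a + 7)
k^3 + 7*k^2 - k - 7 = (k - 1)*(k + 1)*(k + 7)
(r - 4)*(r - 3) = r^2 - 7*r + 12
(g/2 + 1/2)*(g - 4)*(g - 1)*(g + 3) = g^4/2 - g^3/2 - 13*g^2/2 + g/2 + 6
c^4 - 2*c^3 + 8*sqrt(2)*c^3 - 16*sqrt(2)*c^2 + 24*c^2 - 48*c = c*(c - 2)*(c + 2*sqrt(2))*(c + 6*sqrt(2))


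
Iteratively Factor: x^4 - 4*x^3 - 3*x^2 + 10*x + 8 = (x + 1)*(x^3 - 5*x^2 + 2*x + 8) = (x - 2)*(x + 1)*(x^2 - 3*x - 4) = (x - 2)*(x + 1)^2*(x - 4)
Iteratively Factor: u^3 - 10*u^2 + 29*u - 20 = (u - 4)*(u^2 - 6*u + 5) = (u - 5)*(u - 4)*(u - 1)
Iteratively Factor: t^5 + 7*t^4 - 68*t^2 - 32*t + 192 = (t - 2)*(t^4 + 9*t^3 + 18*t^2 - 32*t - 96) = (t - 2)^2*(t^3 + 11*t^2 + 40*t + 48) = (t - 2)^2*(t + 4)*(t^2 + 7*t + 12) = (t - 2)^2*(t + 3)*(t + 4)*(t + 4)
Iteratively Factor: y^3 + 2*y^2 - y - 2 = (y + 2)*(y^2 - 1) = (y - 1)*(y + 2)*(y + 1)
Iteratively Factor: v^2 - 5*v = (v - 5)*(v)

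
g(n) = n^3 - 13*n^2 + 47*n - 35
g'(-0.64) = 64.87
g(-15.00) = -7040.00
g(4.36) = 5.68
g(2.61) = 16.89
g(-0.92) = -90.02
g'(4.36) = -9.33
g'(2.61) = -0.42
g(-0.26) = -48.12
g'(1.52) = 14.41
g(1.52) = 9.92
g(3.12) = 15.46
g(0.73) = -7.23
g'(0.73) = 29.62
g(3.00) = 16.00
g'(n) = 3*n^2 - 26*n + 47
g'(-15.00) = 1112.00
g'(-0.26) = 53.96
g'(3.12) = -4.92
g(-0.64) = -70.67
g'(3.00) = -4.00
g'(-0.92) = 73.46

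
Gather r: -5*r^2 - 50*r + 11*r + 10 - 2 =-5*r^2 - 39*r + 8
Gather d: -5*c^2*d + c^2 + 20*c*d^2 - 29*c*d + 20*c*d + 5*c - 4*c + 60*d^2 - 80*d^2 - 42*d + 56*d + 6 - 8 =c^2 + c + d^2*(20*c - 20) + d*(-5*c^2 - 9*c + 14) - 2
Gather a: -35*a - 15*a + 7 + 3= 10 - 50*a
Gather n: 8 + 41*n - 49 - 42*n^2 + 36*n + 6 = -42*n^2 + 77*n - 35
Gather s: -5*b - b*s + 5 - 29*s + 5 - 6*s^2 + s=-5*b - 6*s^2 + s*(-b - 28) + 10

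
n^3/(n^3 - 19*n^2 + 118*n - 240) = n^3/(n^3 - 19*n^2 + 118*n - 240)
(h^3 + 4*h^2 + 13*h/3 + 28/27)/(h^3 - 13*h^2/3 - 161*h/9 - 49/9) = (h + 4/3)/(h - 7)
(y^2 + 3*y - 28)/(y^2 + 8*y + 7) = (y - 4)/(y + 1)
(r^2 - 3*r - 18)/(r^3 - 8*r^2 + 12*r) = (r + 3)/(r*(r - 2))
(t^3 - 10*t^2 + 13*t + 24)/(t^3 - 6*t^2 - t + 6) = (t^2 - 11*t + 24)/(t^2 - 7*t + 6)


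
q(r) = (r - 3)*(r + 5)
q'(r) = 2*r + 2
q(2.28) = -5.24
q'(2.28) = 6.56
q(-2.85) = -12.58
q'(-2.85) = -3.70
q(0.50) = -13.75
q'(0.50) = 3.00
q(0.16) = -14.65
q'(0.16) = 2.32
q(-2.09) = -14.81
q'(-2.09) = -2.18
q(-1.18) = -15.97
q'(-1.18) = -0.36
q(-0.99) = -16.00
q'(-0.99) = 0.02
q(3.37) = 3.10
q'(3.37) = 8.74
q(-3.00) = -12.00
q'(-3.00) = -4.00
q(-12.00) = 105.00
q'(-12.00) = -22.00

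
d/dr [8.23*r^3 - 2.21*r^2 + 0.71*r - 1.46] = 24.69*r^2 - 4.42*r + 0.71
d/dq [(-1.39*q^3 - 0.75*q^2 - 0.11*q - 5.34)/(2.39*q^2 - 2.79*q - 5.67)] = (-3.3221*q^4 + 7.7562*q^3 + 25.9993*q^2 + 34.0302*q - 14.2749)/(5.7121*q^4 - 13.3362*q^3 - 19.3185*q^2 + 31.6386*q + 32.1489)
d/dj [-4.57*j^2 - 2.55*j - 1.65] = -9.14*j - 2.55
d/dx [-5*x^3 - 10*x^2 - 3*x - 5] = -15*x^2 - 20*x - 3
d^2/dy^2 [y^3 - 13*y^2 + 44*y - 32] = 6*y - 26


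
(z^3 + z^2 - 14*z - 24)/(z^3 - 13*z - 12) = (z + 2)/(z + 1)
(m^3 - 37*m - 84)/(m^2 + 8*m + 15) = (m^2 - 3*m - 28)/(m + 5)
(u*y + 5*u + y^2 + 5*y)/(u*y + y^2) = (y + 5)/y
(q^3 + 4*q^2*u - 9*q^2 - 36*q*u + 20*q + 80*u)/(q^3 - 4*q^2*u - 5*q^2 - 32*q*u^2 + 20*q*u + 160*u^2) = (q - 4)/(q - 8*u)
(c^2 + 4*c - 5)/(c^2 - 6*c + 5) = (c + 5)/(c - 5)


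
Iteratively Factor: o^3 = (o)*(o^2) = o^2*(o)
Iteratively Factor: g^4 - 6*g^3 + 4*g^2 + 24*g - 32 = (g - 2)*(g^3 - 4*g^2 - 4*g + 16) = (g - 4)*(g - 2)*(g^2 - 4) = (g - 4)*(g - 2)^2*(g + 2)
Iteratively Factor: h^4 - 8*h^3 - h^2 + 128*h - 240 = (h - 4)*(h^3 - 4*h^2 - 17*h + 60) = (h - 4)*(h - 3)*(h^2 - h - 20) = (h - 5)*(h - 4)*(h - 3)*(h + 4)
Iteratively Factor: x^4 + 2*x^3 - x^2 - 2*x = (x)*(x^3 + 2*x^2 - x - 2) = x*(x - 1)*(x^2 + 3*x + 2) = x*(x - 1)*(x + 2)*(x + 1)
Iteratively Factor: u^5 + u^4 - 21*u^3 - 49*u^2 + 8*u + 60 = (u + 2)*(u^4 - u^3 - 19*u^2 - 11*u + 30) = (u - 1)*(u + 2)*(u^3 - 19*u - 30) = (u - 1)*(u + 2)*(u + 3)*(u^2 - 3*u - 10) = (u - 1)*(u + 2)^2*(u + 3)*(u - 5)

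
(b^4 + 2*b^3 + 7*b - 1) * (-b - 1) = -b^5 - 3*b^4 - 2*b^3 - 7*b^2 - 6*b + 1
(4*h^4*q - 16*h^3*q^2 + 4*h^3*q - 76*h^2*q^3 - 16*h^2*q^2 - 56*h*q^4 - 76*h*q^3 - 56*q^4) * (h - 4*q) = 4*h^5*q - 32*h^4*q^2 + 4*h^4*q - 12*h^3*q^3 - 32*h^3*q^2 + 248*h^2*q^4 - 12*h^2*q^3 + 224*h*q^5 + 248*h*q^4 + 224*q^5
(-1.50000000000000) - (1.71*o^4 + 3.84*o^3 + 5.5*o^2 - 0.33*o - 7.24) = -1.71*o^4 - 3.84*o^3 - 5.5*o^2 + 0.33*o + 5.74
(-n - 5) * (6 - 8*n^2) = 8*n^3 + 40*n^2 - 6*n - 30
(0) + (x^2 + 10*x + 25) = x^2 + 10*x + 25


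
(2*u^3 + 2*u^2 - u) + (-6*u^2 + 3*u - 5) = 2*u^3 - 4*u^2 + 2*u - 5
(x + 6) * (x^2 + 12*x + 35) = x^3 + 18*x^2 + 107*x + 210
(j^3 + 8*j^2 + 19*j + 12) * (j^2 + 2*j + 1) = j^5 + 10*j^4 + 36*j^3 + 58*j^2 + 43*j + 12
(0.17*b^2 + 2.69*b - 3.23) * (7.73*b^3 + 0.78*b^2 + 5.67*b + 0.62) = 1.3141*b^5 + 20.9263*b^4 - 21.9058*b^3 + 12.8383*b^2 - 16.6463*b - 2.0026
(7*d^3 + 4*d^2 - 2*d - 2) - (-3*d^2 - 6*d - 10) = 7*d^3 + 7*d^2 + 4*d + 8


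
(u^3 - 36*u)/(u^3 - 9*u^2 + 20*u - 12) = u*(u + 6)/(u^2 - 3*u + 2)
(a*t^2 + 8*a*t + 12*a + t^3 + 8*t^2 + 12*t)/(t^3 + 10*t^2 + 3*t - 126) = (a*t + 2*a + t^2 + 2*t)/(t^2 + 4*t - 21)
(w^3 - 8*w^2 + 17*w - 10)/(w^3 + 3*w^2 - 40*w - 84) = (w^3 - 8*w^2 + 17*w - 10)/(w^3 + 3*w^2 - 40*w - 84)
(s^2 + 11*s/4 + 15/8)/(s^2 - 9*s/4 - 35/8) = (2*s + 3)/(2*s - 7)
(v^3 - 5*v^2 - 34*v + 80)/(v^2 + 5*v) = v - 10 + 16/v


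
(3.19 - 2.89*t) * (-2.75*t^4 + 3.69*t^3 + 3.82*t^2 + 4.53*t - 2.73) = 7.9475*t^5 - 19.4366*t^4 + 0.731299999999999*t^3 - 0.905900000000003*t^2 + 22.3404*t - 8.7087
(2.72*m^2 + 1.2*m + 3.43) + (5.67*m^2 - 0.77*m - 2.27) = 8.39*m^2 + 0.43*m + 1.16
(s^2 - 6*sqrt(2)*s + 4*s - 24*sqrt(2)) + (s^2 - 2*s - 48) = 2*s^2 - 6*sqrt(2)*s + 2*s - 48 - 24*sqrt(2)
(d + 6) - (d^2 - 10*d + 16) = -d^2 + 11*d - 10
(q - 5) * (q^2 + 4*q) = q^3 - q^2 - 20*q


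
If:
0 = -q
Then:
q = 0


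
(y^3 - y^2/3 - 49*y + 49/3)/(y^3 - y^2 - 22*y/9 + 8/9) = 3*(y^2 - 49)/(3*y^2 - 2*y - 8)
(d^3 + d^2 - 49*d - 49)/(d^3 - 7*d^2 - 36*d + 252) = (d^2 + 8*d + 7)/(d^2 - 36)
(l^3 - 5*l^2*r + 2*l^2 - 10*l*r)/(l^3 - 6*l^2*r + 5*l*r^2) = (-l - 2)/(-l + r)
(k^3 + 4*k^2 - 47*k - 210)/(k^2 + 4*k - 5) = (k^2 - k - 42)/(k - 1)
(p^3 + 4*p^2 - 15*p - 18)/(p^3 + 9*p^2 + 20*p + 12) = (p - 3)/(p + 2)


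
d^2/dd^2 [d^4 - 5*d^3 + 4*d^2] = 12*d^2 - 30*d + 8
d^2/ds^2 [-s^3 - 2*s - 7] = -6*s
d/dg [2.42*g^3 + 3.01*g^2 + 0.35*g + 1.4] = 7.26*g^2 + 6.02*g + 0.35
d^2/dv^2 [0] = 0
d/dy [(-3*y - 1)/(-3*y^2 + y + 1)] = (9*y^2 - 3*y - (3*y + 1)*(6*y - 1) - 3)/(-3*y^2 + y + 1)^2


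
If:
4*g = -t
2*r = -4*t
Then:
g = -t/4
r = -2*t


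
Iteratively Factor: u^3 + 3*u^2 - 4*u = (u)*(u^2 + 3*u - 4) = u*(u - 1)*(u + 4)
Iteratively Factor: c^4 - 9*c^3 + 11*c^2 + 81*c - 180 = (c - 4)*(c^3 - 5*c^2 - 9*c + 45) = (c - 4)*(c + 3)*(c^2 - 8*c + 15) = (c - 4)*(c - 3)*(c + 3)*(c - 5)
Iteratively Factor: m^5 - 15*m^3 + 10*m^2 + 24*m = (m + 1)*(m^4 - m^3 - 14*m^2 + 24*m) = (m - 3)*(m + 1)*(m^3 + 2*m^2 - 8*m) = (m - 3)*(m + 1)*(m + 4)*(m^2 - 2*m) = (m - 3)*(m - 2)*(m + 1)*(m + 4)*(m)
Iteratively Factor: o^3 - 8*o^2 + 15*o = (o - 5)*(o^2 - 3*o) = o*(o - 5)*(o - 3)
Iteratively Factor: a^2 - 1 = (a + 1)*(a - 1)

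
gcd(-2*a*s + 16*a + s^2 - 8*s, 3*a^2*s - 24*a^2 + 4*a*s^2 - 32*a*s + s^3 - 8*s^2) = s - 8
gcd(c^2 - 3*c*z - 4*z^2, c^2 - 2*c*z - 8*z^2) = -c + 4*z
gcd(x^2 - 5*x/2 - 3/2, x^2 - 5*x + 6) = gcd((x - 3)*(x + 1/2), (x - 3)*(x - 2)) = x - 3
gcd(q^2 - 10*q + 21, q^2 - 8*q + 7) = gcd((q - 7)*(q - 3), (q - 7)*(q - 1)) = q - 7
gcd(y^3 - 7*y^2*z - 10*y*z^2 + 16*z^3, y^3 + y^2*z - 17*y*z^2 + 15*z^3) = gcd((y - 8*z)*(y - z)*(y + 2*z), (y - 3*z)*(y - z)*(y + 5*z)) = y - z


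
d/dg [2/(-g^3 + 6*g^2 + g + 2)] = 2*(3*g^2 - 12*g - 1)/(-g^3 + 6*g^2 + g + 2)^2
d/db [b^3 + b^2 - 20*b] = 3*b^2 + 2*b - 20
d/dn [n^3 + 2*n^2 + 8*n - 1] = 3*n^2 + 4*n + 8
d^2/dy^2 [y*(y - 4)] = 2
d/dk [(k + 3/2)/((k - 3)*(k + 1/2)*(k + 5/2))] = 2*(-16*k^3 - 36*k^2 + 63)/(16*k^6 - 248*k^4 - 120*k^3 + 961*k^2 + 930*k + 225)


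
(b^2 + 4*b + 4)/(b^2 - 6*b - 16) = (b + 2)/(b - 8)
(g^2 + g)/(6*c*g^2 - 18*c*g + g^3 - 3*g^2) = (g + 1)/(6*c*g - 18*c + g^2 - 3*g)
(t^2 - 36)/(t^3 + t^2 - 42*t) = (t + 6)/(t*(t + 7))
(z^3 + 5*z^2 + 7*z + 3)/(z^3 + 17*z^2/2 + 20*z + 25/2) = 2*(z^2 + 4*z + 3)/(2*z^2 + 15*z + 25)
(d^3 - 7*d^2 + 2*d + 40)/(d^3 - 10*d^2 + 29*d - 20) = (d + 2)/(d - 1)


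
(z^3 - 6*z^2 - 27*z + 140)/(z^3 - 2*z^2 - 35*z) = (z - 4)/z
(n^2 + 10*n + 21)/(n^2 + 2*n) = (n^2 + 10*n + 21)/(n*(n + 2))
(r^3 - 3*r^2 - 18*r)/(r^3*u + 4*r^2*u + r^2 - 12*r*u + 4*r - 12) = r*(r^2 - 3*r - 18)/(r^3*u + 4*r^2*u + r^2 - 12*r*u + 4*r - 12)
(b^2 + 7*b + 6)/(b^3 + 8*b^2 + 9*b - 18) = (b + 1)/(b^2 + 2*b - 3)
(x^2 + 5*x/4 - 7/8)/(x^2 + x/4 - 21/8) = (2*x - 1)/(2*x - 3)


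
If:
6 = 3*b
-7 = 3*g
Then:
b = 2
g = -7/3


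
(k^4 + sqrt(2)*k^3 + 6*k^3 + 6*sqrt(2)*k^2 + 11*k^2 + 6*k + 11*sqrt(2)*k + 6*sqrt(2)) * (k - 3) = k^5 + sqrt(2)*k^4 + 3*k^4 - 7*k^3 + 3*sqrt(2)*k^3 - 27*k^2 - 7*sqrt(2)*k^2 - 27*sqrt(2)*k - 18*k - 18*sqrt(2)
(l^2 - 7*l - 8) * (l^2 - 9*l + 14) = l^4 - 16*l^3 + 69*l^2 - 26*l - 112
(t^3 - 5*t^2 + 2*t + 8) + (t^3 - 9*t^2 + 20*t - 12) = 2*t^3 - 14*t^2 + 22*t - 4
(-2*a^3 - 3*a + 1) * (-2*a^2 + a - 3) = 4*a^5 - 2*a^4 + 12*a^3 - 5*a^2 + 10*a - 3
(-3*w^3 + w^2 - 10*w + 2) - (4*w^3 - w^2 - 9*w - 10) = -7*w^3 + 2*w^2 - w + 12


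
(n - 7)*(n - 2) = n^2 - 9*n + 14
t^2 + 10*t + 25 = (t + 5)^2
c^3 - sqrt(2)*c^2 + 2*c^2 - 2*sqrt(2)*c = c*(c + 2)*(c - sqrt(2))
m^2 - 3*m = m*(m - 3)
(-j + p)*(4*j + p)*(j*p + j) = -4*j^3*p - 4*j^3 + 3*j^2*p^2 + 3*j^2*p + j*p^3 + j*p^2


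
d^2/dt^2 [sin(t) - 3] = -sin(t)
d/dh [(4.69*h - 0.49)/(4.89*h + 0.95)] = (33.504324*h + 6.50902)/(4.89*h + 0.95)^3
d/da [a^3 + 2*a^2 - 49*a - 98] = 3*a^2 + 4*a - 49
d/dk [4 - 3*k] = -3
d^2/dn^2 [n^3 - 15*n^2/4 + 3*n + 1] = 6*n - 15/2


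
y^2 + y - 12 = (y - 3)*(y + 4)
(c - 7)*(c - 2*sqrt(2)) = c^2 - 7*c - 2*sqrt(2)*c + 14*sqrt(2)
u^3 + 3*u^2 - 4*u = u*(u - 1)*(u + 4)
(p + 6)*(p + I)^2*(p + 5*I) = p^4 + 6*p^3 + 7*I*p^3 - 11*p^2 + 42*I*p^2 - 66*p - 5*I*p - 30*I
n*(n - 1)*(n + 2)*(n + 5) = n^4 + 6*n^3 + 3*n^2 - 10*n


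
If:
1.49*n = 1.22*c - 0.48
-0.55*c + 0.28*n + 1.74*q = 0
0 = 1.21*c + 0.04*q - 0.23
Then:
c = 0.19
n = -0.17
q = 0.09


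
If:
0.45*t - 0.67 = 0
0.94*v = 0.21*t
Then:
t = 1.49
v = 0.33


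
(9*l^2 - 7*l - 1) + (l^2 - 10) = 10*l^2 - 7*l - 11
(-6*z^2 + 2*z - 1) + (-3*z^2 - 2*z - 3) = -9*z^2 - 4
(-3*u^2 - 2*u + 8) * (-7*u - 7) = 21*u^3 + 35*u^2 - 42*u - 56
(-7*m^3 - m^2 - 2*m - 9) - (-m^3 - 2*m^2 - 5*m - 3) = -6*m^3 + m^2 + 3*m - 6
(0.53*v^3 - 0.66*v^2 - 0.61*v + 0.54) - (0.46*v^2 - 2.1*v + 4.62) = 0.53*v^3 - 1.12*v^2 + 1.49*v - 4.08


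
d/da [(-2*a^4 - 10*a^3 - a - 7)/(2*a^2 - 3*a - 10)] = (-8*a^5 - 2*a^4 + 140*a^3 + 302*a^2 + 28*a - 11)/(4*a^4 - 12*a^3 - 31*a^2 + 60*a + 100)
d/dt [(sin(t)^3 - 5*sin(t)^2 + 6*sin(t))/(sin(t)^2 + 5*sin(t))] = (sin(t)^2 + 10*sin(t) - 31)*cos(t)/(sin(t) + 5)^2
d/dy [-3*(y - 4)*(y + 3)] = 3 - 6*y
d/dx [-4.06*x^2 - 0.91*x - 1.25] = -8.12*x - 0.91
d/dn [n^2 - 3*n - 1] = 2*n - 3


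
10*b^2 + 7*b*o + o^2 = (2*b + o)*(5*b + o)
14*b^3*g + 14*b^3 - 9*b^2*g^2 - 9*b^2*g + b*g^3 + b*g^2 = (-7*b + g)*(-2*b + g)*(b*g + b)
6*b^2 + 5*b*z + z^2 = (2*b + z)*(3*b + z)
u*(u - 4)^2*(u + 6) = u^4 - 2*u^3 - 32*u^2 + 96*u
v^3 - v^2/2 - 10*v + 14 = (v - 2)^2*(v + 7/2)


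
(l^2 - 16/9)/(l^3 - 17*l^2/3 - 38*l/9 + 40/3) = (3*l + 4)/(3*l^2 - 13*l - 30)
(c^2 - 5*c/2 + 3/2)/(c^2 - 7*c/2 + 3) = (c - 1)/(c - 2)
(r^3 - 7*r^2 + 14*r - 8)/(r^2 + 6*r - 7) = (r^2 - 6*r + 8)/(r + 7)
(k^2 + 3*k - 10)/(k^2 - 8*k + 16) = (k^2 + 3*k - 10)/(k^2 - 8*k + 16)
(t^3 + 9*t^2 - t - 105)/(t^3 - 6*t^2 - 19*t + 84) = (t^2 + 12*t + 35)/(t^2 - 3*t - 28)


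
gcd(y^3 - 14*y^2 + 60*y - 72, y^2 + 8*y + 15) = 1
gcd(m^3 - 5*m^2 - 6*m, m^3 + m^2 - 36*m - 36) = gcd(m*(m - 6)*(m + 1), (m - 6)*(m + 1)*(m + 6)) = m^2 - 5*m - 6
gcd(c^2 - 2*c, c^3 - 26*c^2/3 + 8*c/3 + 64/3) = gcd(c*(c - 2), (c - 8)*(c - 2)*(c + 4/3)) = c - 2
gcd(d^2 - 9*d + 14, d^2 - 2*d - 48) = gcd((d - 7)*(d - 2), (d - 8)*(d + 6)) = 1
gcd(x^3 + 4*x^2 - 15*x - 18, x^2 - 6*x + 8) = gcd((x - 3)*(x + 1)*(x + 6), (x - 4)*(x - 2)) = 1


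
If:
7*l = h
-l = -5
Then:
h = 35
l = 5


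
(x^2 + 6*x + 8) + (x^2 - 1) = 2*x^2 + 6*x + 7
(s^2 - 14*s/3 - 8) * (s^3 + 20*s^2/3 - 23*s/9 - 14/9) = s^5 + 2*s^4 - 125*s^3/3 - 1160*s^2/27 + 748*s/27 + 112/9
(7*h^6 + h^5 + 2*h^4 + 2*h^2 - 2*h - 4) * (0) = 0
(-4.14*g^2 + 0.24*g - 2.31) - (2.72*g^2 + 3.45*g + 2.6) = -6.86*g^2 - 3.21*g - 4.91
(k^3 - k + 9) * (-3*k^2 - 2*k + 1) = -3*k^5 - 2*k^4 + 4*k^3 - 25*k^2 - 19*k + 9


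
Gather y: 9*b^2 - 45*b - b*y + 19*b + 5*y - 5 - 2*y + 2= 9*b^2 - 26*b + y*(3 - b) - 3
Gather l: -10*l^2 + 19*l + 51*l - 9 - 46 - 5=-10*l^2 + 70*l - 60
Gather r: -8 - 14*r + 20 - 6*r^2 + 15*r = -6*r^2 + r + 12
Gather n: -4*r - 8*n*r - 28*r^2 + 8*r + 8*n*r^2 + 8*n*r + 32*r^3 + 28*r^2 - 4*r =8*n*r^2 + 32*r^3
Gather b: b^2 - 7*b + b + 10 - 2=b^2 - 6*b + 8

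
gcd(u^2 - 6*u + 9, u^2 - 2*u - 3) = u - 3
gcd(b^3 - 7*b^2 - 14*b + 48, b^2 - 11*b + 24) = b - 8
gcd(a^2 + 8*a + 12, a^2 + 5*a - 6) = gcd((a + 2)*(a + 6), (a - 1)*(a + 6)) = a + 6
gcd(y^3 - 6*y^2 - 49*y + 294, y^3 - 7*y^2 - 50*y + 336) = y^2 + y - 42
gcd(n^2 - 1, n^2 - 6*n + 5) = n - 1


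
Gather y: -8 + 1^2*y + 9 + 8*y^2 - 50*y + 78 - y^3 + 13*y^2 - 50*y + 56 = -y^3 + 21*y^2 - 99*y + 135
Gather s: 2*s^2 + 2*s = 2*s^2 + 2*s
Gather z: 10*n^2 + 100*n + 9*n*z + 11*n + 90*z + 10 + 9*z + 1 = 10*n^2 + 111*n + z*(9*n + 99) + 11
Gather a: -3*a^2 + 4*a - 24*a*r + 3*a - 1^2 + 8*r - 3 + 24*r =-3*a^2 + a*(7 - 24*r) + 32*r - 4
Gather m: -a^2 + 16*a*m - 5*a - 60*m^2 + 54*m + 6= -a^2 - 5*a - 60*m^2 + m*(16*a + 54) + 6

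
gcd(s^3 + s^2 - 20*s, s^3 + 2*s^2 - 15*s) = s^2 + 5*s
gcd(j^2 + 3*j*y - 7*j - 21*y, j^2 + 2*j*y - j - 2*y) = 1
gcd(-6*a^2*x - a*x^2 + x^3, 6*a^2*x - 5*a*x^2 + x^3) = -3*a*x + x^2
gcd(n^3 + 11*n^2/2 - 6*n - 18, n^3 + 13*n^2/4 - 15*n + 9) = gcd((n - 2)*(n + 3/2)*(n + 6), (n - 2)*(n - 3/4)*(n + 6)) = n^2 + 4*n - 12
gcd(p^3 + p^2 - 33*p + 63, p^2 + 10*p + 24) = 1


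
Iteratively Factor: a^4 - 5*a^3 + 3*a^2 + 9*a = (a)*(a^3 - 5*a^2 + 3*a + 9) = a*(a + 1)*(a^2 - 6*a + 9) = a*(a - 3)*(a + 1)*(a - 3)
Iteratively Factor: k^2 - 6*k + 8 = (k - 2)*(k - 4)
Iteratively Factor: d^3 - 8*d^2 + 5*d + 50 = (d - 5)*(d^2 - 3*d - 10) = (d - 5)^2*(d + 2)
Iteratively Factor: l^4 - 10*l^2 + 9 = (l + 1)*(l^3 - l^2 - 9*l + 9) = (l + 1)*(l + 3)*(l^2 - 4*l + 3) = (l - 3)*(l + 1)*(l + 3)*(l - 1)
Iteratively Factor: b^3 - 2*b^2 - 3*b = (b - 3)*(b^2 + b) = b*(b - 3)*(b + 1)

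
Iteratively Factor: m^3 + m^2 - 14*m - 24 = (m + 3)*(m^2 - 2*m - 8) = (m + 2)*(m + 3)*(m - 4)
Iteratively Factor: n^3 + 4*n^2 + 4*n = (n + 2)*(n^2 + 2*n) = n*(n + 2)*(n + 2)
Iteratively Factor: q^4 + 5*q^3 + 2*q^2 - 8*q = (q + 2)*(q^3 + 3*q^2 - 4*q) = (q - 1)*(q + 2)*(q^2 + 4*q) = q*(q - 1)*(q + 2)*(q + 4)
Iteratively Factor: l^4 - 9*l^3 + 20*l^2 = (l - 5)*(l^3 - 4*l^2) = l*(l - 5)*(l^2 - 4*l) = l*(l - 5)*(l - 4)*(l)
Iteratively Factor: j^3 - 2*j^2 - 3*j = (j)*(j^2 - 2*j - 3) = j*(j + 1)*(j - 3)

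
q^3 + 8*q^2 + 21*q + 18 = (q + 2)*(q + 3)^2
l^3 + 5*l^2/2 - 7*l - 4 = (l - 2)*(l + 1/2)*(l + 4)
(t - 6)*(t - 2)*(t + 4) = t^3 - 4*t^2 - 20*t + 48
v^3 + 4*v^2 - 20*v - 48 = (v - 4)*(v + 2)*(v + 6)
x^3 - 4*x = x*(x - 2)*(x + 2)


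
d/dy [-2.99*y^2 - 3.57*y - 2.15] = -5.98*y - 3.57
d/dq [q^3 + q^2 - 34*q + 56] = 3*q^2 + 2*q - 34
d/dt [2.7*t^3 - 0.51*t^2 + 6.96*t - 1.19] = 8.1*t^2 - 1.02*t + 6.96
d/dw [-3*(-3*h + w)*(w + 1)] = 9*h - 6*w - 3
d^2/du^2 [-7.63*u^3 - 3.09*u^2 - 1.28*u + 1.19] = -45.78*u - 6.18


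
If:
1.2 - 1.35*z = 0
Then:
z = 0.89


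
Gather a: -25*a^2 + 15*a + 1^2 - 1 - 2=-25*a^2 + 15*a - 2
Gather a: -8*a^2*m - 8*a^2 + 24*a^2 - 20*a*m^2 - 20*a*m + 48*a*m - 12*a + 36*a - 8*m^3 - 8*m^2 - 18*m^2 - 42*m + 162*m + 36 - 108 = a^2*(16 - 8*m) + a*(-20*m^2 + 28*m + 24) - 8*m^3 - 26*m^2 + 120*m - 72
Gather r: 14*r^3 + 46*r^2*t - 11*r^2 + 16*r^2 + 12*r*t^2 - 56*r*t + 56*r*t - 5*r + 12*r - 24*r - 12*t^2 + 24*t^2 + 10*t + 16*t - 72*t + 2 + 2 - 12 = 14*r^3 + r^2*(46*t + 5) + r*(12*t^2 - 17) + 12*t^2 - 46*t - 8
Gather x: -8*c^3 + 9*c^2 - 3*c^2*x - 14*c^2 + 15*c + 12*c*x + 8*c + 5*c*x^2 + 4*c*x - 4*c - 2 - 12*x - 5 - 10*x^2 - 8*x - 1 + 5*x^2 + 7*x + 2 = -8*c^3 - 5*c^2 + 19*c + x^2*(5*c - 5) + x*(-3*c^2 + 16*c - 13) - 6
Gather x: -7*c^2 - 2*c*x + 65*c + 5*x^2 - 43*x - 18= -7*c^2 + 65*c + 5*x^2 + x*(-2*c - 43) - 18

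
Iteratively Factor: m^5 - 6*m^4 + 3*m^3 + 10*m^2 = (m + 1)*(m^4 - 7*m^3 + 10*m^2) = m*(m + 1)*(m^3 - 7*m^2 + 10*m) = m^2*(m + 1)*(m^2 - 7*m + 10) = m^2*(m - 2)*(m + 1)*(m - 5)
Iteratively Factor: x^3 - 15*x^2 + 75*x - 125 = (x - 5)*(x^2 - 10*x + 25) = (x - 5)^2*(x - 5)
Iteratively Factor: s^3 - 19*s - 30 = (s - 5)*(s^2 + 5*s + 6) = (s - 5)*(s + 3)*(s + 2)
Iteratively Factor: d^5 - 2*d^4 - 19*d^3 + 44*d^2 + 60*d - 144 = (d - 2)*(d^4 - 19*d^2 + 6*d + 72) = (d - 2)*(d + 4)*(d^3 - 4*d^2 - 3*d + 18) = (d - 2)*(d + 2)*(d + 4)*(d^2 - 6*d + 9) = (d - 3)*(d - 2)*(d + 2)*(d + 4)*(d - 3)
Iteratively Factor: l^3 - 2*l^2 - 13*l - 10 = (l - 5)*(l^2 + 3*l + 2) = (l - 5)*(l + 1)*(l + 2)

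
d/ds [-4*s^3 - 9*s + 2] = -12*s^2 - 9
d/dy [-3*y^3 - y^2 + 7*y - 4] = -9*y^2 - 2*y + 7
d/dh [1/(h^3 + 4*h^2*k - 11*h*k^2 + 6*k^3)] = (-3*h^2 - 8*h*k + 11*k^2)/(h^3 + 4*h^2*k - 11*h*k^2 + 6*k^3)^2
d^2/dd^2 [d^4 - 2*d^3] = 12*d*(d - 1)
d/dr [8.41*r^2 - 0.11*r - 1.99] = 16.82*r - 0.11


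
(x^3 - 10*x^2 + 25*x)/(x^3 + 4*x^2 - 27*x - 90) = x*(x - 5)/(x^2 + 9*x + 18)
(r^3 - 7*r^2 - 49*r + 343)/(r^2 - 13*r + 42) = (r^2 - 49)/(r - 6)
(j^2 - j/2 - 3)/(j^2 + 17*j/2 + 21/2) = (j - 2)/(j + 7)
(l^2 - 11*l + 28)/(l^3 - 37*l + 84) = (l - 7)/(l^2 + 4*l - 21)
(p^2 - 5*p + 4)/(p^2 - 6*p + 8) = (p - 1)/(p - 2)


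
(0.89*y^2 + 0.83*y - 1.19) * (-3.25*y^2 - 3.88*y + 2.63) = -2.8925*y^4 - 6.1507*y^3 + 2.9878*y^2 + 6.8001*y - 3.1297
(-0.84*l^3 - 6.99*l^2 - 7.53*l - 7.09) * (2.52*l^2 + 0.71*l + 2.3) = -2.1168*l^5 - 18.2112*l^4 - 25.8705*l^3 - 39.2901*l^2 - 22.3529*l - 16.307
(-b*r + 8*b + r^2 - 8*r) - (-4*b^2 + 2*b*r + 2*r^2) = 4*b^2 - 3*b*r + 8*b - r^2 - 8*r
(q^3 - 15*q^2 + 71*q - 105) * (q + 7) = q^4 - 8*q^3 - 34*q^2 + 392*q - 735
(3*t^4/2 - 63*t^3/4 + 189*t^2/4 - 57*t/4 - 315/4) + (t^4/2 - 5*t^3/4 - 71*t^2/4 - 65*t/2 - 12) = 2*t^4 - 17*t^3 + 59*t^2/2 - 187*t/4 - 363/4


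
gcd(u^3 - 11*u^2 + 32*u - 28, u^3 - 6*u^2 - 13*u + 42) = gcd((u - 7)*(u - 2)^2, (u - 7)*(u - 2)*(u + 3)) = u^2 - 9*u + 14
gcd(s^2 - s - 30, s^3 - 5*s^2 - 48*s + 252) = s - 6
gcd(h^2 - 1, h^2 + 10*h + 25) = 1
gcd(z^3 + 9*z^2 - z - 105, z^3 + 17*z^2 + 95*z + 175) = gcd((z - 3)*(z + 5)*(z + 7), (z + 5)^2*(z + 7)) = z^2 + 12*z + 35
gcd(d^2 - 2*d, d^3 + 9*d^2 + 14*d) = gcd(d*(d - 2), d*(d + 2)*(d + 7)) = d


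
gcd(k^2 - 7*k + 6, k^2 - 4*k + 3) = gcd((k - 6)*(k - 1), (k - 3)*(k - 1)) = k - 1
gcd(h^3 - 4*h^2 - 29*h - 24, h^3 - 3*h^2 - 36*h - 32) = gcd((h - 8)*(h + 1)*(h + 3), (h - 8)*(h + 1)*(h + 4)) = h^2 - 7*h - 8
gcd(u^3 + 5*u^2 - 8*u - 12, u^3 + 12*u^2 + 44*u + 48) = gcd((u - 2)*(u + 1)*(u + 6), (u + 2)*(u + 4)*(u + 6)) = u + 6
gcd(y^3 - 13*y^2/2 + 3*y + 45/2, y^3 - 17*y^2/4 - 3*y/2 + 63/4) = y - 3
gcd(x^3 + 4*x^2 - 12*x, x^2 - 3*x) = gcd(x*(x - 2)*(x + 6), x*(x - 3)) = x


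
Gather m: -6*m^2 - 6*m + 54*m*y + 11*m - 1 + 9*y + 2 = -6*m^2 + m*(54*y + 5) + 9*y + 1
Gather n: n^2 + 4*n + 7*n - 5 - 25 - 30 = n^2 + 11*n - 60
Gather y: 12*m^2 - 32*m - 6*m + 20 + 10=12*m^2 - 38*m + 30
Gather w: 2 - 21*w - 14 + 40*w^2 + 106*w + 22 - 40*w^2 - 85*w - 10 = 0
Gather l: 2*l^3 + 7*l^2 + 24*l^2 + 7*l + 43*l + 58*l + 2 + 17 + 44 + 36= 2*l^3 + 31*l^2 + 108*l + 99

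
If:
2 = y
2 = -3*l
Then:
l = -2/3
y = 2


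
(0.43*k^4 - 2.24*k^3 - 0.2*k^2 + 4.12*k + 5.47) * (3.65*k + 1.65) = 1.5695*k^5 - 7.4665*k^4 - 4.426*k^3 + 14.708*k^2 + 26.7635*k + 9.0255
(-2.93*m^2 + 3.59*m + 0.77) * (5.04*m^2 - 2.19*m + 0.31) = -14.7672*m^4 + 24.5103*m^3 - 4.8896*m^2 - 0.5734*m + 0.2387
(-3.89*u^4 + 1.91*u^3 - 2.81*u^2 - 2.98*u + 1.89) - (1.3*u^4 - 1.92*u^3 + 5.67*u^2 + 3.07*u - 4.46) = -5.19*u^4 + 3.83*u^3 - 8.48*u^2 - 6.05*u + 6.35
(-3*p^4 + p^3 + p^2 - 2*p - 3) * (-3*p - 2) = 9*p^5 + 3*p^4 - 5*p^3 + 4*p^2 + 13*p + 6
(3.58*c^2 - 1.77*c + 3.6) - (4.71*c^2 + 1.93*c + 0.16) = -1.13*c^2 - 3.7*c + 3.44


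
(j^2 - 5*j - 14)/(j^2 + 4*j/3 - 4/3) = 3*(j - 7)/(3*j - 2)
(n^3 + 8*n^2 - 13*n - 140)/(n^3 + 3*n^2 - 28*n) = (n + 5)/n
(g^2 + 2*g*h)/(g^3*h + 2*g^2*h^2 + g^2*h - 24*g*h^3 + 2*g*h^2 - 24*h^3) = g*(g + 2*h)/(h*(g^3 + 2*g^2*h + g^2 - 24*g*h^2 + 2*g*h - 24*h^2))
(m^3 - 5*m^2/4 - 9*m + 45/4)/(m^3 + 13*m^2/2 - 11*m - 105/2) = (4*m^2 + 7*m - 15)/(2*(2*m^2 + 19*m + 35))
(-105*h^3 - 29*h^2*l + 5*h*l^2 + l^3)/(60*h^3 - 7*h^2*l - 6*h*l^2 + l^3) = (-7*h - l)/(4*h - l)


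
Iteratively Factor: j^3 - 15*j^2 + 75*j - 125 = (j - 5)*(j^2 - 10*j + 25) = (j - 5)^2*(j - 5)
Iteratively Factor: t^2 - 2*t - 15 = (t + 3)*(t - 5)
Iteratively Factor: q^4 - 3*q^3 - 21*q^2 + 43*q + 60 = (q + 4)*(q^3 - 7*q^2 + 7*q + 15) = (q - 5)*(q + 4)*(q^2 - 2*q - 3) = (q - 5)*(q + 1)*(q + 4)*(q - 3)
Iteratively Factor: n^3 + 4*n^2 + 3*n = (n + 1)*(n^2 + 3*n) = (n + 1)*(n + 3)*(n)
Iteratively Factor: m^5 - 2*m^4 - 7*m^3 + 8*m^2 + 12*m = (m - 3)*(m^4 + m^3 - 4*m^2 - 4*m) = m*(m - 3)*(m^3 + m^2 - 4*m - 4) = m*(m - 3)*(m + 1)*(m^2 - 4) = m*(m - 3)*(m + 1)*(m + 2)*(m - 2)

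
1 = 1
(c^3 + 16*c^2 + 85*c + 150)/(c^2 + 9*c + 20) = (c^2 + 11*c + 30)/(c + 4)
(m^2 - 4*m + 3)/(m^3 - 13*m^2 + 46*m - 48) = (m - 1)/(m^2 - 10*m + 16)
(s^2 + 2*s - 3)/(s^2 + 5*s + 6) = (s - 1)/(s + 2)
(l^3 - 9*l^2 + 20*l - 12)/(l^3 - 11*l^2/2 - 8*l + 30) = 2*(l - 1)/(2*l + 5)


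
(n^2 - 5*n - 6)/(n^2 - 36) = (n + 1)/(n + 6)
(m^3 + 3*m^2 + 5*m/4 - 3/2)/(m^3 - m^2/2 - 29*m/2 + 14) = (4*m^3 + 12*m^2 + 5*m - 6)/(2*(2*m^3 - m^2 - 29*m + 28))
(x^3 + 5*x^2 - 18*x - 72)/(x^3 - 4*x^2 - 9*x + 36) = (x + 6)/(x - 3)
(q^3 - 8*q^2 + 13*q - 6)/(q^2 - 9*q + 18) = (q^2 - 2*q + 1)/(q - 3)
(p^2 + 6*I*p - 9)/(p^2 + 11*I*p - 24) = (p + 3*I)/(p + 8*I)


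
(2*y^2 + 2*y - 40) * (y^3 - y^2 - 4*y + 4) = 2*y^5 - 50*y^3 + 40*y^2 + 168*y - 160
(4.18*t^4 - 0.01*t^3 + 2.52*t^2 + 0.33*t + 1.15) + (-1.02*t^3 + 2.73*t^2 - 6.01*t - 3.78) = 4.18*t^4 - 1.03*t^3 + 5.25*t^2 - 5.68*t - 2.63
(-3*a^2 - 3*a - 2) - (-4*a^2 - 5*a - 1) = a^2 + 2*a - 1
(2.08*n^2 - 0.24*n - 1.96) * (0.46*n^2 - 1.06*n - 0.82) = 0.9568*n^4 - 2.3152*n^3 - 2.3528*n^2 + 2.2744*n + 1.6072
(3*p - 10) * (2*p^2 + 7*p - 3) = 6*p^3 + p^2 - 79*p + 30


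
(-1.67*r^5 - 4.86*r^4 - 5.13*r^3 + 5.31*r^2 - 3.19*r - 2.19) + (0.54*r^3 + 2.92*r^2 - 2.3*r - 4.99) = -1.67*r^5 - 4.86*r^4 - 4.59*r^3 + 8.23*r^2 - 5.49*r - 7.18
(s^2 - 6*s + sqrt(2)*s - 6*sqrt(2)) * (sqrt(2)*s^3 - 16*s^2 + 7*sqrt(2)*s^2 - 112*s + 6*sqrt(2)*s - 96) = sqrt(2)*s^5 - 14*s^4 + sqrt(2)*s^4 - 52*sqrt(2)*s^3 - 14*s^3 - 52*sqrt(2)*s^2 + 504*s^2 + 504*s + 576*sqrt(2)*s + 576*sqrt(2)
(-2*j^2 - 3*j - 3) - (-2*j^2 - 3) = -3*j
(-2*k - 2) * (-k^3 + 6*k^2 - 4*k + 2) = 2*k^4 - 10*k^3 - 4*k^2 + 4*k - 4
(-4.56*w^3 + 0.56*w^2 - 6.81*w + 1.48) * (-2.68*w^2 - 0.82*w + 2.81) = 12.2208*w^5 + 2.2384*w^4 + 4.978*w^3 + 3.1914*w^2 - 20.3497*w + 4.1588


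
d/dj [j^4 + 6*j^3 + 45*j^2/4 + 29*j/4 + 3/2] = 4*j^3 + 18*j^2 + 45*j/2 + 29/4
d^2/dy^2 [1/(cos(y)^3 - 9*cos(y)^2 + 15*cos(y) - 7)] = 9*(-sin(y)^4 + 21*sin(y)^2 - 73*cos(y)/4 + 9*cos(3*y)/4 + 16)/((cos(y) - 7)^3*(cos(y) - 1)^4)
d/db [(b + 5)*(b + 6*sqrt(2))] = 2*b + 5 + 6*sqrt(2)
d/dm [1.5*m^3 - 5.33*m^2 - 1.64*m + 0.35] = 4.5*m^2 - 10.66*m - 1.64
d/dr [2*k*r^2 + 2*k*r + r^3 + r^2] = 4*k*r + 2*k + 3*r^2 + 2*r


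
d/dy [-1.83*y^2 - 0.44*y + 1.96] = -3.66*y - 0.44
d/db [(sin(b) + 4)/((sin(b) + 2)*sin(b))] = (-8*sin(b) + cos(b)^2 - 9)*cos(b)/((sin(b) + 2)^2*sin(b)^2)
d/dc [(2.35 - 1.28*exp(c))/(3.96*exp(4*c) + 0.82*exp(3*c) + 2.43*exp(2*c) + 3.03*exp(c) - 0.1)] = (15.2064*exp(4*c) - 35.1248*exp(3*c) - 2.6706*exp(2*c) - 11.421*exp(c) - 6.9925)*exp(c)/(15.6816*exp(8*c) + 6.4944*exp(7*c) + 19.918*exp(6*c) + 27.9828*exp(5*c) + 10.0821*exp(4*c) + 14.5618*exp(3*c) + 8.6949*exp(2*c) - 0.606*exp(c) + 0.01)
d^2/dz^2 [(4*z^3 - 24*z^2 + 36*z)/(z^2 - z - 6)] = 80/(z^3 + 6*z^2 + 12*z + 8)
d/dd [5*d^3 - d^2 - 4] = d*(15*d - 2)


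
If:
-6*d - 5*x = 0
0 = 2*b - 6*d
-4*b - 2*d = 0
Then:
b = 0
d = 0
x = 0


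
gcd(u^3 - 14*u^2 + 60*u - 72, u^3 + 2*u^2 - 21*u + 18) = 1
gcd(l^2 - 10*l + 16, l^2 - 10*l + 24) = 1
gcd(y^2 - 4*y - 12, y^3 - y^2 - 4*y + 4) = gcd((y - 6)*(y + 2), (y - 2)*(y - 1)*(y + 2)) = y + 2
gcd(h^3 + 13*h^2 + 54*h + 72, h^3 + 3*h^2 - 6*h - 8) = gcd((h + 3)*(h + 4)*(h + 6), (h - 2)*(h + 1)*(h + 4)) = h + 4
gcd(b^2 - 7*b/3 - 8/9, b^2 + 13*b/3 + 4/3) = b + 1/3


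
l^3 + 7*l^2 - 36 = (l - 2)*(l + 3)*(l + 6)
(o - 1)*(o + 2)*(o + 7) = o^3 + 8*o^2 + 5*o - 14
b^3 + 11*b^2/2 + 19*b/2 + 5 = (b + 1)*(b + 2)*(b + 5/2)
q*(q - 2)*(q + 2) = q^3 - 4*q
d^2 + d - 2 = (d - 1)*(d + 2)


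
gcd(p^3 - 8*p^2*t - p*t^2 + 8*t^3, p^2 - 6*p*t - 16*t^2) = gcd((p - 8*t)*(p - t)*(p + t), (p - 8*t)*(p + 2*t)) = p - 8*t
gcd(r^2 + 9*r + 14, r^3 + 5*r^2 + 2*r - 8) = r + 2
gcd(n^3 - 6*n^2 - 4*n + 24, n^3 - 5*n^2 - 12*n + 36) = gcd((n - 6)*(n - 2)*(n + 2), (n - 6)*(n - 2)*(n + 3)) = n^2 - 8*n + 12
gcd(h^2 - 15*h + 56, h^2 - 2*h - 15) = 1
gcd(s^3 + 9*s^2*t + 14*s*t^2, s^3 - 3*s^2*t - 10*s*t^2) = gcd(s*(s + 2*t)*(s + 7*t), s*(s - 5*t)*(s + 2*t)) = s^2 + 2*s*t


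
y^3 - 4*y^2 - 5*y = y*(y - 5)*(y + 1)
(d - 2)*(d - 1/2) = d^2 - 5*d/2 + 1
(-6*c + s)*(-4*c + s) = 24*c^2 - 10*c*s + s^2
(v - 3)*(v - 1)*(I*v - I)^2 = -v^4 + 6*v^3 - 12*v^2 + 10*v - 3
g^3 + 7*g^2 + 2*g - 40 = (g - 2)*(g + 4)*(g + 5)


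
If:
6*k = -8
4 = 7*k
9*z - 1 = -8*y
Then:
No Solution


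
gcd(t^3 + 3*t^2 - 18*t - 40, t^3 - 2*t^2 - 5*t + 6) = t + 2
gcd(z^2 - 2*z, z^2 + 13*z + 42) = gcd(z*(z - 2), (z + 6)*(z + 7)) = 1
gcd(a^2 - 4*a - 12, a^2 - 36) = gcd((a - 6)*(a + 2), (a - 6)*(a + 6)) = a - 6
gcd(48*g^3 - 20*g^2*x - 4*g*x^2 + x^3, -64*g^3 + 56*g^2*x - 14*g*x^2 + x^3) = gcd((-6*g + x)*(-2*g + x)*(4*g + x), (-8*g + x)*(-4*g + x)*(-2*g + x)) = -2*g + x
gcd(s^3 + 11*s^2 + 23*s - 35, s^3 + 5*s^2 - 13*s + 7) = s^2 + 6*s - 7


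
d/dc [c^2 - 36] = 2*c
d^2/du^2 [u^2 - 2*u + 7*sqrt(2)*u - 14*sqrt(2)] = 2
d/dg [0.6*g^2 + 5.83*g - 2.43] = 1.2*g + 5.83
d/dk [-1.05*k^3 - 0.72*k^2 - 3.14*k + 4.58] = -3.15*k^2 - 1.44*k - 3.14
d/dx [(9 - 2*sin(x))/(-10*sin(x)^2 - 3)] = 2*(-10*sin(x)^2 + 90*sin(x) + 3)*cos(x)/(10*sin(x)^2 + 3)^2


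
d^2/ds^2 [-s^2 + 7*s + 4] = -2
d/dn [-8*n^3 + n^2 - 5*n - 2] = -24*n^2 + 2*n - 5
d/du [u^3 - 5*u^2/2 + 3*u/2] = 3*u^2 - 5*u + 3/2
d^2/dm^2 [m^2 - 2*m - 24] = 2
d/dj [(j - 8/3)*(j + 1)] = 2*j - 5/3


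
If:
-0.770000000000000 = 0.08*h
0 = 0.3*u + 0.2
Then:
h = -9.62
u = -0.67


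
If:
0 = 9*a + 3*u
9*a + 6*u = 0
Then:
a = 0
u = 0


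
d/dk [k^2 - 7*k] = 2*k - 7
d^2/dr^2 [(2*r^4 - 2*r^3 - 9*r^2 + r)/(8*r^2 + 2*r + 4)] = 2*(16*r^6 + 12*r^5 + 27*r^4 + 49*r^3 + 126*r^2 - 24*r - 19)/(64*r^6 + 48*r^5 + 108*r^4 + 49*r^3 + 54*r^2 + 12*r + 8)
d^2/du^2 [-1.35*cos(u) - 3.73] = 1.35*cos(u)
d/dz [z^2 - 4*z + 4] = 2*z - 4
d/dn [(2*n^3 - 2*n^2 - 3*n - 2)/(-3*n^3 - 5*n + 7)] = (-6*n^4 - 38*n^3 + 34*n^2 - 28*n - 31)/(9*n^6 + 30*n^4 - 42*n^3 + 25*n^2 - 70*n + 49)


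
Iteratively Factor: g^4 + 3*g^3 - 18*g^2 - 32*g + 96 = (g + 4)*(g^3 - g^2 - 14*g + 24) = (g - 3)*(g + 4)*(g^2 + 2*g - 8) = (g - 3)*(g - 2)*(g + 4)*(g + 4)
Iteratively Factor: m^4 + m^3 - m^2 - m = (m + 1)*(m^3 - m) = (m - 1)*(m + 1)*(m^2 + m) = (m - 1)*(m + 1)^2*(m)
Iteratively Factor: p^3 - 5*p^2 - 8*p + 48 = (p + 3)*(p^2 - 8*p + 16) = (p - 4)*(p + 3)*(p - 4)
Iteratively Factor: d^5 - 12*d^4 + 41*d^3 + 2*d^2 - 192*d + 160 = (d - 4)*(d^4 - 8*d^3 + 9*d^2 + 38*d - 40) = (d - 4)*(d - 1)*(d^3 - 7*d^2 + 2*d + 40) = (d - 4)*(d - 1)*(d + 2)*(d^2 - 9*d + 20) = (d - 5)*(d - 4)*(d - 1)*(d + 2)*(d - 4)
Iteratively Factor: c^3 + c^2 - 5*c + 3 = (c - 1)*(c^2 + 2*c - 3) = (c - 1)*(c + 3)*(c - 1)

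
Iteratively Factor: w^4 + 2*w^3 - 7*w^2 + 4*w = (w + 4)*(w^3 - 2*w^2 + w) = (w - 1)*(w + 4)*(w^2 - w) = (w - 1)^2*(w + 4)*(w)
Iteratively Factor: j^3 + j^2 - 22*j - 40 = (j + 2)*(j^2 - j - 20) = (j + 2)*(j + 4)*(j - 5)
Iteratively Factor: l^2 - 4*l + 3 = (l - 3)*(l - 1)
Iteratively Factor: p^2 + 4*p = (p + 4)*(p)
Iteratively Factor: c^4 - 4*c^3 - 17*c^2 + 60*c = (c - 5)*(c^3 + c^2 - 12*c) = (c - 5)*(c + 4)*(c^2 - 3*c) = (c - 5)*(c - 3)*(c + 4)*(c)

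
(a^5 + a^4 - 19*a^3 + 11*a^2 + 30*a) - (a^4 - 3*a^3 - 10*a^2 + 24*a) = a^5 - 16*a^3 + 21*a^2 + 6*a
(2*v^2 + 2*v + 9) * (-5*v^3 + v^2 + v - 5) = -10*v^5 - 8*v^4 - 41*v^3 + v^2 - v - 45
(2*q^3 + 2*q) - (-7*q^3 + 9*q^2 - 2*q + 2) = 9*q^3 - 9*q^2 + 4*q - 2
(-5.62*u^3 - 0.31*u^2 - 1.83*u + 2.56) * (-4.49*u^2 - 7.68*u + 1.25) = 25.2338*u^5 + 44.5535*u^4 + 3.5725*u^3 + 2.1725*u^2 - 21.9483*u + 3.2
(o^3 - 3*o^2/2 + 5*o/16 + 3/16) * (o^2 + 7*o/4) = o^5 + o^4/4 - 37*o^3/16 + 47*o^2/64 + 21*o/64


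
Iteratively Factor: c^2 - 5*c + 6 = (c - 3)*(c - 2)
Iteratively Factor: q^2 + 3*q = (q + 3)*(q)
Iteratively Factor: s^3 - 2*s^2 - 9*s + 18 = (s - 2)*(s^2 - 9) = (s - 3)*(s - 2)*(s + 3)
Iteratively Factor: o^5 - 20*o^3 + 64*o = (o)*(o^4 - 20*o^2 + 64) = o*(o + 2)*(o^3 - 2*o^2 - 16*o + 32) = o*(o - 2)*(o + 2)*(o^2 - 16) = o*(o - 2)*(o + 2)*(o + 4)*(o - 4)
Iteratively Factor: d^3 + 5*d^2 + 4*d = (d + 1)*(d^2 + 4*d) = (d + 1)*(d + 4)*(d)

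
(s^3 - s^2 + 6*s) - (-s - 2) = s^3 - s^2 + 7*s + 2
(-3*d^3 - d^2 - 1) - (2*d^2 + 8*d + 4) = -3*d^3 - 3*d^2 - 8*d - 5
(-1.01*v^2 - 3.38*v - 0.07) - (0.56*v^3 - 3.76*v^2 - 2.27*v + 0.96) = -0.56*v^3 + 2.75*v^2 - 1.11*v - 1.03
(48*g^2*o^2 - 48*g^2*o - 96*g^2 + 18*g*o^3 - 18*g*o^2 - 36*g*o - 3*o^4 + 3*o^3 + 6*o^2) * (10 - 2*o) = -96*g^2*o^3 + 576*g^2*o^2 - 288*g^2*o - 960*g^2 - 36*g*o^4 + 216*g*o^3 - 108*g*o^2 - 360*g*o + 6*o^5 - 36*o^4 + 18*o^3 + 60*o^2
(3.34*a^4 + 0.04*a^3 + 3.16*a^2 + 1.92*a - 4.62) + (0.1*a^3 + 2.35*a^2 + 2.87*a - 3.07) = 3.34*a^4 + 0.14*a^3 + 5.51*a^2 + 4.79*a - 7.69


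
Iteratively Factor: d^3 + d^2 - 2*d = (d - 1)*(d^2 + 2*d) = d*(d - 1)*(d + 2)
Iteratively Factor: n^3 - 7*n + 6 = (n - 1)*(n^2 + n - 6) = (n - 2)*(n - 1)*(n + 3)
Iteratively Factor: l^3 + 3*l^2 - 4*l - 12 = (l + 3)*(l^2 - 4) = (l + 2)*(l + 3)*(l - 2)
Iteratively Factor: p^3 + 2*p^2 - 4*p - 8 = (p - 2)*(p^2 + 4*p + 4) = (p - 2)*(p + 2)*(p + 2)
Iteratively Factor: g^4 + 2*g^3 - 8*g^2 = (g - 2)*(g^3 + 4*g^2) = (g - 2)*(g + 4)*(g^2) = g*(g - 2)*(g + 4)*(g)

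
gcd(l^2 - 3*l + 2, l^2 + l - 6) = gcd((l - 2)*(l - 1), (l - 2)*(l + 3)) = l - 2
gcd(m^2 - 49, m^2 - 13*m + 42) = m - 7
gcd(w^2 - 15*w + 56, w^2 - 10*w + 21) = w - 7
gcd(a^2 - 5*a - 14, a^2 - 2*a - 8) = a + 2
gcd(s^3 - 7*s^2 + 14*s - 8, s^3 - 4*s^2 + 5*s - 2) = s^2 - 3*s + 2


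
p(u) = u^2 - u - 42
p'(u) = 2*u - 1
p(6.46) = -6.73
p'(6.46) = 11.92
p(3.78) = -31.49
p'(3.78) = 6.56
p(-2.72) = -31.88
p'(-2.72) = -6.44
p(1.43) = -41.39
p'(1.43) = 1.86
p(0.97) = -42.03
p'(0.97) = 0.94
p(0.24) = -42.18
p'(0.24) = -0.52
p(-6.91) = 12.66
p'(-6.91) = -14.82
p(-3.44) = -26.73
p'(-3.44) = -7.88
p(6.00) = -12.00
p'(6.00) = 11.00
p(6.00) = -12.00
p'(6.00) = 11.00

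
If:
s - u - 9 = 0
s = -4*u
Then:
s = 36/5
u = -9/5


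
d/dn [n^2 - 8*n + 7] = 2*n - 8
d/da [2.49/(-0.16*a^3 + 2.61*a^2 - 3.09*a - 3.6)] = (1.1952*a^2 - 12.9978*a + 7.6941)/(0.16*a^3 - 2.61*a^2 + 3.09*a + 3.6)^2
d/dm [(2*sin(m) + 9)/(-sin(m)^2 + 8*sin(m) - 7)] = 2*(sin(m)^2 + 9*sin(m) - 43)*cos(m)/(sin(m)^2 - 8*sin(m) + 7)^2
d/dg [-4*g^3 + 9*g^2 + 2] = 6*g*(3 - 2*g)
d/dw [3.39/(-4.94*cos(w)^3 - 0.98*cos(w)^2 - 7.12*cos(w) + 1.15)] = (50.2398*sin(w)^2 - 6.6444*cos(w) - 74.3766)*sin(w)/(4.94*cos(w)^3 + 0.98*cos(w)^2 + 7.12*cos(w) - 1.15)^2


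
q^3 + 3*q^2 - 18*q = q*(q - 3)*(q + 6)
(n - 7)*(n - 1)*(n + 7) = n^3 - n^2 - 49*n + 49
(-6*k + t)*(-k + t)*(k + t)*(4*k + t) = 24*k^4 + 2*k^3*t - 25*k^2*t^2 - 2*k*t^3 + t^4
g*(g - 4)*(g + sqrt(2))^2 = g^4 - 4*g^3 + 2*sqrt(2)*g^3 - 8*sqrt(2)*g^2 + 2*g^2 - 8*g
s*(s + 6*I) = s^2 + 6*I*s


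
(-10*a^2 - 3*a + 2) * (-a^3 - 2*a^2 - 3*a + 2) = 10*a^5 + 23*a^4 + 34*a^3 - 15*a^2 - 12*a + 4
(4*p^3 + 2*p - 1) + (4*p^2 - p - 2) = 4*p^3 + 4*p^2 + p - 3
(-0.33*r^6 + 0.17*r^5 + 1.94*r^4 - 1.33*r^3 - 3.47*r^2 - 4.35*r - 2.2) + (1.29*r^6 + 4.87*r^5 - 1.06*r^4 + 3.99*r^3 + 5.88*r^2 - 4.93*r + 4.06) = 0.96*r^6 + 5.04*r^5 + 0.88*r^4 + 2.66*r^3 + 2.41*r^2 - 9.28*r + 1.86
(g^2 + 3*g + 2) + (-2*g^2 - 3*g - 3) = -g^2 - 1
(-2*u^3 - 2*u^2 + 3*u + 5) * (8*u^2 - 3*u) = -16*u^5 - 10*u^4 + 30*u^3 + 31*u^2 - 15*u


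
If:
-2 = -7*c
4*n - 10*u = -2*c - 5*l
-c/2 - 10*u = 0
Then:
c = 2/7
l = -4*n/5 - 1/7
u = -1/70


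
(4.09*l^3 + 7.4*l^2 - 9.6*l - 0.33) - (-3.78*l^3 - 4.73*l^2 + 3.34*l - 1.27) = 7.87*l^3 + 12.13*l^2 - 12.94*l + 0.94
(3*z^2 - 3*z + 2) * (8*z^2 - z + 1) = 24*z^4 - 27*z^3 + 22*z^2 - 5*z + 2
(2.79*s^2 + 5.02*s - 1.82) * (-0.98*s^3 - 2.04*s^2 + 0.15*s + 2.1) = -2.7342*s^5 - 10.6112*s^4 - 8.0387*s^3 + 10.3248*s^2 + 10.269*s - 3.822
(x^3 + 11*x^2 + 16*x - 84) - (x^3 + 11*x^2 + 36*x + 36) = -20*x - 120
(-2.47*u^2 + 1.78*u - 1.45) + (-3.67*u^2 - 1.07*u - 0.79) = -6.14*u^2 + 0.71*u - 2.24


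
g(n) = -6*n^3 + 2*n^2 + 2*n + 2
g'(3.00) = -148.00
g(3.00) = -136.00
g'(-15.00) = -4108.00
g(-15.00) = 20672.00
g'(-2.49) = -119.56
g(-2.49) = 102.05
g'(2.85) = -132.80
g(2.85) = -114.95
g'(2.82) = -129.86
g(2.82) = -111.01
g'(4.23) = -303.15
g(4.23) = -407.88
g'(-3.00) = -172.00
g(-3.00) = 176.00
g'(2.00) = -62.00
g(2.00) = -34.00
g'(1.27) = -21.95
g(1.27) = -4.52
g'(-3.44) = -224.76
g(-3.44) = 263.03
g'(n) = -18*n^2 + 4*n + 2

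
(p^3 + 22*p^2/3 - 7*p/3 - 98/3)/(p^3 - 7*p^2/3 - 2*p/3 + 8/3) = (3*p^2 + 28*p + 49)/(3*p^2 - p - 4)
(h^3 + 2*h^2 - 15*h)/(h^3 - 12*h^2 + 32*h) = (h^2 + 2*h - 15)/(h^2 - 12*h + 32)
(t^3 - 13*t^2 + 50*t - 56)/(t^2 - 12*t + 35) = (t^2 - 6*t + 8)/(t - 5)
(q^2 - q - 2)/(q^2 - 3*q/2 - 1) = 2*(q + 1)/(2*q + 1)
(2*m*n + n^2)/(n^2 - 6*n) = (2*m + n)/(n - 6)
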